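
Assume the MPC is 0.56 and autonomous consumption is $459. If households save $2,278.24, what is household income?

Y = 6221

S = Y − C = -459 + 0.44Y
-459 + 0.44Y = 2278.24, so 0.44Y = 2737.24 and Y = 6221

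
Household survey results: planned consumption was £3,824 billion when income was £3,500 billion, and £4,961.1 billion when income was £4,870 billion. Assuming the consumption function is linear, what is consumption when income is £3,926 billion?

MPC = (4961.1 − 3824)/(4870 − 3500) = 1137.1/1370 = 0.83
a = 3824 − 0.83(3500) = 3824 − 2905 = 919
C = 919 + 0.83(3926) = 919 + 3258.58 = 4177.58

C = 4177.58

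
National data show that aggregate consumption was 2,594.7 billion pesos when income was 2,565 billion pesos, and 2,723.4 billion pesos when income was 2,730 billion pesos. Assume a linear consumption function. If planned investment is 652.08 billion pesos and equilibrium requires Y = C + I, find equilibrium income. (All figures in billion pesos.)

Y = 5664

MPC = (2723.4 − 2594.7)/(2730 − 2565) = 128.7/165 = 0.78
a = 2594.7 − 0.78(2565) = 594
Equilibrium: Y = 594 + 0.78Y + 652.08
0.22Y = 1246.08, so Y = 1246.08/0.22 = 5664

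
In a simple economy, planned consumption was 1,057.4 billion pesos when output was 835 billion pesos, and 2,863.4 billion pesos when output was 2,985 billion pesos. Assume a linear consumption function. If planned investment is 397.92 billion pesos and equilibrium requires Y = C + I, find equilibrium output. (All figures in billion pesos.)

Y = 4712

MPC = (2863.4 − 1057.4)/(2985 − 835) = 1806/2150 = 0.84
a = 1057.4 − 0.84(835) = 356
Equilibrium: Y = 356 + 0.84Y + 397.92
0.16Y = 753.92, so Y = 753.92/0.16 = 4712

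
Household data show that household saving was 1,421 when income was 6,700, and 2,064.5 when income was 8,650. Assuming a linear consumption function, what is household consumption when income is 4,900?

MPS = ΔS/ΔY = (2064.5 − 1421)/(8650 − 6700) = 643.5/1950 = 0.33
MPC = 1 − MPS = 0.67
Autonomous saving = 1421 − 0.33(6700) = -790, so a = 790
C = 790 + 0.67(4900) = 790 + 3283 = 4073

C = 4073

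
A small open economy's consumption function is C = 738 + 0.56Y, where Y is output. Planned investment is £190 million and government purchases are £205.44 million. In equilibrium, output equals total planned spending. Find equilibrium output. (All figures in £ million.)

Y = C + I + G = 738 + 0.56Y + 190 + 205.44
Y − 0.56Y = 1133.44
0.44Y = 1133.44, so Y = 1133.44/0.44 = 2576

Y = 2576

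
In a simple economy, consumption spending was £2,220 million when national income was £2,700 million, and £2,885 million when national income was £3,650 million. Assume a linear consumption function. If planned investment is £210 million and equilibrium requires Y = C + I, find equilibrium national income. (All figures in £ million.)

Y = 1800

MPC = (2885 − 2220)/(3650 − 2700) = 665/950 = 0.7
a = 2220 − 0.7(2700) = 330
Equilibrium: Y = 330 + 0.7Y + 210
0.3Y = 540, so Y = 540/0.3 = 1800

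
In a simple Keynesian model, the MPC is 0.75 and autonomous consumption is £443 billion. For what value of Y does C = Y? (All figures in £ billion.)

At break-even, C = Y: 443 + 0.75Y = Y
0.25Y = 443, so Y = 443/0.25 = 1772

Y = 1772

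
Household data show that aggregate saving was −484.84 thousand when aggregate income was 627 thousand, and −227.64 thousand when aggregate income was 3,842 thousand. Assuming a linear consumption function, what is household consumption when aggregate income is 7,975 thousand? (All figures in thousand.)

MPS = ΔS/ΔY = (-227.64 − (-484.84))/(3842 − 627) = 257.2/3215 = 0.08
MPC = 1 − MPS = 0.92
Autonomous saving = -484.84 − 0.08(627) = -535, so a = 535
C = 535 + 0.92(7975) = 535 + 7337 = 7872

C = 7872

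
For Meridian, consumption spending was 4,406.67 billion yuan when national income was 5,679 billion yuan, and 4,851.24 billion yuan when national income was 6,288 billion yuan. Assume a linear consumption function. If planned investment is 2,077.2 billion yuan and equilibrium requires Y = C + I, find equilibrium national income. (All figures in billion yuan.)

MPC = (4851.24 − 4406.67)/(6288 − 5679) = 444.57/609 = 0.73
a = 4406.67 − 0.73(5679) = 261
Equilibrium: Y = 261 + 0.73Y + 2077.2
0.27Y = 2338.2, so Y = 2338.2/0.27 = 8660

Y = 8660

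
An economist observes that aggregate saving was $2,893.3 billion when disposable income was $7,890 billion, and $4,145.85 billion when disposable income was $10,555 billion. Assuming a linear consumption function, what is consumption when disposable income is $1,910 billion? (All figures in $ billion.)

C = 1827.3

MPS = ΔS/ΔY = (4145.85 − 2893.3)/(10555 − 7890) = 1252.55/2665 = 0.47
MPC = 1 − MPS = 0.53
Autonomous saving = 2893.3 − 0.47(7890) = -815, so a = 815
C = 815 + 0.53(1910) = 815 + 1012.3 = 1827.3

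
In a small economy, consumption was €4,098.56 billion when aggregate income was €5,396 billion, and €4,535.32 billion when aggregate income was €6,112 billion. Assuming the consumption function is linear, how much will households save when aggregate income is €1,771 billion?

S = -116.31

MPC = (4535.32 − 4098.56)/(6112 − 5396) = 436.76/716 = 0.61
a = 4098.56 − 0.61(5396) = 4098.56 − 3291.56 = 807
C = 807 + 0.61(1771) = 1887.31
S = 1771 − 1887.31 = -116.31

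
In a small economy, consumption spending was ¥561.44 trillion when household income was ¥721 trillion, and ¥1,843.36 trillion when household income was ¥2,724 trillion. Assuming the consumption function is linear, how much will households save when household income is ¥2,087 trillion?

MPC = (1843.36 − 561.44)/(2724 − 721) = 1281.92/2003 = 0.64
a = 561.44 − 0.64(721) = 561.44 − 461.44 = 100
C = 100 + 0.64(2087) = 1435.68
S = 2087 − 1435.68 = 651.32

S = 651.32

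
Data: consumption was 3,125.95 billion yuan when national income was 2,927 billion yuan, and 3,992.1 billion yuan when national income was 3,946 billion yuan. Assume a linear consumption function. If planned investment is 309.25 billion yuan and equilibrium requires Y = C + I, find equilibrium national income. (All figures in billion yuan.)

MPC = (3992.1 − 3125.95)/(3946 − 2927) = 866.15/1019 = 0.85
a = 3125.95 − 0.85(2927) = 638
Equilibrium: Y = 638 + 0.85Y + 309.25
0.15Y = 947.25, so Y = 947.25/0.15 = 6315

Y = 6315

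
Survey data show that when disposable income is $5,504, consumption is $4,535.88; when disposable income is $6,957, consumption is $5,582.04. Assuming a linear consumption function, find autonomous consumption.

MPC = ΔC/ΔY = (5582.04 − 4535.88)/(6957 − 5504) = 1046.16/1453 = 0.72
a = C − MPC·Y = 4535.88 − 0.72(5504) = 4535.88 − 3962.88 = 573

a = 573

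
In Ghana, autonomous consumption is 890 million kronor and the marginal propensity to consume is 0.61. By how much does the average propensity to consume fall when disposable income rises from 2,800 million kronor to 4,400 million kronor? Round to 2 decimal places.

ΔAPC = 0.12

At Y = 2800: C = 890 + 0.61(2800) = 2598, APC = 2598/2800 = 0.928
At Y = 4400: C = 3574, APC = 3574/4400 = 0.812
Fall in APC = 0.928 − 0.812 = 0.116 ≈ 0.12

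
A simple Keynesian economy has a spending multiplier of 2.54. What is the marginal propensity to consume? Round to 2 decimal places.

MPC = 0.61

k = 1/(1 − MPC), so 1 − MPC = 1/k = 1/2.54 = 0.3937
MPC = 1 − 0.3937 = 0.61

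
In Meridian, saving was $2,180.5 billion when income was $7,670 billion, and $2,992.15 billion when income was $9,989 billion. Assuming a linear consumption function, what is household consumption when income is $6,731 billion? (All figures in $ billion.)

MPS = ΔS/ΔY = (2992.15 − 2180.5)/(9989 − 7670) = 811.65/2319 = 0.35
MPC = 1 − MPS = 0.65
Autonomous saving = 2180.5 − 0.35(7670) = -504, so a = 504
C = 504 + 0.65(6731) = 504 + 4375.15 = 4879.15

C = 4879.15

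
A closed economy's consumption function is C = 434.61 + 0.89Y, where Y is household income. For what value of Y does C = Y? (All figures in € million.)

At break-even, C = Y: 434.61 + 0.89Y = Y
0.11Y = 434.61, so Y = 434.61/0.11 = 3951

Y = 3951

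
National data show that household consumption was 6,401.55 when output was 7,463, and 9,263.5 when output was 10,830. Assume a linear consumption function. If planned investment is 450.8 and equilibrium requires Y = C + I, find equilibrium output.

Y = 3392

MPC = (9263.5 − 6401.55)/(10830 − 7463) = 2861.95/3367 = 0.85
a = 6401.55 − 0.85(7463) = 58
Equilibrium: Y = 58 + 0.85Y + 450.8
0.15Y = 508.8, so Y = 508.8/0.15 = 3392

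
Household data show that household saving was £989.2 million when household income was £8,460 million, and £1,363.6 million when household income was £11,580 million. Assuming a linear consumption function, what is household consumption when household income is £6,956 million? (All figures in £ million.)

C = 6147.28

MPS = ΔS/ΔY = (1363.6 − 989.2)/(11580 − 8460) = 374.4/3120 = 0.12
MPC = 1 − MPS = 0.88
Autonomous saving = 989.2 − 0.12(8460) = -26, so a = 26
C = 26 + 0.88(6956) = 26 + 6121.28 = 6147.28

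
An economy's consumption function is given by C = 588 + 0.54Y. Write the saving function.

S = -588 + 0.46Y

S = Y − C = Y − (588 + 0.54Y) = -588 + (1 − 0.54)Y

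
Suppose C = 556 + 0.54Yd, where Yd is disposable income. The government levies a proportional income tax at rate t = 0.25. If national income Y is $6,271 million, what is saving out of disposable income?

S = 1607.495

Yd = (1 − 0.25)(6271) = 0.75(6271) = 4703.25
C = 556 + 0.54(4703.25) = 556 + 2539.755 = 3095.755
S = Yd − C = 4703.25 − 3095.755 = 1607.495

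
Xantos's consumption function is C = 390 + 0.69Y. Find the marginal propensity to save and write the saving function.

MPS = 0.31; S = -390 + 0.31Y

MPS = 1 − MPC = 1 − 0.69 = 0.31
S = Y − C = -390 + 0.31Y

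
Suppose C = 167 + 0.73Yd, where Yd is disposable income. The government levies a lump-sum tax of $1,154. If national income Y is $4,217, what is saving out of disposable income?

S = 660.01

Yd = Y − T = 4217 − 1154 = 3063
C = 167 + 0.73(3063) = 167 + 2235.99 = 2402.99
S = Yd − C = 3063 − 2402.99 = 660.01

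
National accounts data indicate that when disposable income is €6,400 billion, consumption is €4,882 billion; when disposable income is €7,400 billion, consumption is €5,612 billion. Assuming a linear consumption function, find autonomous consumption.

MPC = ΔC/ΔY = (5612 − 4882)/(7400 − 6400) = 730/1000 = 0.73
a = C − MPC·Y = 4882 − 0.73(6400) = 4882 − 4672 = 210

a = 210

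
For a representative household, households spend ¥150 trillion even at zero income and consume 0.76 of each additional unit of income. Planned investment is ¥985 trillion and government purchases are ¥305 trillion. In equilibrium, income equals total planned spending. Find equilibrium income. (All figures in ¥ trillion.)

Y = C + I + G = 150 + 0.76Y + 985 + 305
Y − 0.76Y = 1440
0.24Y = 1440, so Y = 1440/0.24 = 6000

Y = 6000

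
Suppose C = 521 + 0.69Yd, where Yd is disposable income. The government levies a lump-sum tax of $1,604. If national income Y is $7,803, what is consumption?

Yd = Y − T = 7803 − 1604 = 6199
C = 521 + 0.69(6199) = 521 + 4277.31 = 4798.31

C = 4798.31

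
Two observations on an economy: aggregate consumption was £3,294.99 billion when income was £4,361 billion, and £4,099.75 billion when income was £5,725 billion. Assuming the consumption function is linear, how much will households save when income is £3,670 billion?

S = 782.7

MPC = (4099.75 − 3294.99)/(5725 − 4361) = 804.76/1364 = 0.59
a = 3294.99 − 0.59(4361) = 3294.99 − 2572.99 = 722
C = 722 + 0.59(3670) = 2887.3
S = 3670 − 2887.3 = 782.7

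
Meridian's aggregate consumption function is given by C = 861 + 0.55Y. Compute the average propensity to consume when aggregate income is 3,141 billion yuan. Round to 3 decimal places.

APC = 0.824

C = 861 + 0.55(3141) = 2588.55
APC = C/Y = 2588.55/3141 = 0.824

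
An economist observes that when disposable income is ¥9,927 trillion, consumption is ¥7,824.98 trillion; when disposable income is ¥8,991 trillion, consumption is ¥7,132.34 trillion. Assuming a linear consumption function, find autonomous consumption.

MPC = ΔC/ΔY = (7824.98 − 7132.34)/(9927 − 8991) = 692.64/936 = 0.74
a = C − MPC·Y = 7132.34 − 0.74(8991) = 7132.34 − 6653.34 = 479

a = 479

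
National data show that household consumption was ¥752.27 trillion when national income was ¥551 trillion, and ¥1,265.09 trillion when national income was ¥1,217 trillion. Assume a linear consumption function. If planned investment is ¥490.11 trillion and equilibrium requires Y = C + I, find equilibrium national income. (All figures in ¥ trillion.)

Y = 3557

MPC = (1265.09 − 752.27)/(1217 − 551) = 512.82/666 = 0.77
a = 752.27 − 0.77(551) = 328
Equilibrium: Y = 328 + 0.77Y + 490.11
0.23Y = 818.11, so Y = 818.11/0.23 = 3557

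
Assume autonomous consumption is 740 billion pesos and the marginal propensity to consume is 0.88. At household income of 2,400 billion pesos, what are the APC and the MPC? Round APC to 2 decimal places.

APC = 1.19; MPC = 0.88

MPC = 0.88 (the slope of the consumption function)
C = 740 + 0.88(2400) = 2852, so APC = 2852/2400 = 1.19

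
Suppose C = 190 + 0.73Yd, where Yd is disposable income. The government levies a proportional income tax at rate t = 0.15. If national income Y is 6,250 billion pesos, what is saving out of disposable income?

S = 1244.375

Yd = (1 − 0.15)(6250) = 0.85(6250) = 5312.5
C = 190 + 0.73(5312.5) = 190 + 3878.125 = 4068.125
S = Yd − C = 5312.5 − 4068.125 = 1244.375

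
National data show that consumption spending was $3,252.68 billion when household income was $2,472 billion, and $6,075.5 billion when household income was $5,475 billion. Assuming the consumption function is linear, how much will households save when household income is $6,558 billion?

MPC = (6075.5 − 3252.68)/(5475 − 2472) = 2822.82/3003 = 0.94
a = 3252.68 − 0.94(2472) = 3252.68 − 2323.68 = 929
C = 929 + 0.94(6558) = 7093.52
S = 6558 − 7093.52 = -535.52

S = -535.52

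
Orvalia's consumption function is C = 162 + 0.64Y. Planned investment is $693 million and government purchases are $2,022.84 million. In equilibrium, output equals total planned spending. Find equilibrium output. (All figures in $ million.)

Y = 7994

Y = C + I + G = 162 + 0.64Y + 693 + 2022.84
Y − 0.64Y = 2877.84
0.36Y = 2877.84, so Y = 2877.84/0.36 = 7994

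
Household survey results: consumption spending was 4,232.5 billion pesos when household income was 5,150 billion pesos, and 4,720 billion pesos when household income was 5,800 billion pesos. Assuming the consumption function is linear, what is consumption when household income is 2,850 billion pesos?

MPC = (4720 − 4232.5)/(5800 − 5150) = 487.5/650 = 0.75
a = 4232.5 − 0.75(5150) = 4232.5 − 3862.5 = 370
C = 370 + 0.75(2850) = 370 + 2137.5 = 2507.5

C = 2507.5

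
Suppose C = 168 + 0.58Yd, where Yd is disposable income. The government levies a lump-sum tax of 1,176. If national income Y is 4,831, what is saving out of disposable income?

Yd = Y − T = 4831 − 1176 = 3655
C = 168 + 0.58(3655) = 168 + 2119.9 = 2287.9
S = Yd − C = 3655 − 2287.9 = 1367.1

S = 1367.1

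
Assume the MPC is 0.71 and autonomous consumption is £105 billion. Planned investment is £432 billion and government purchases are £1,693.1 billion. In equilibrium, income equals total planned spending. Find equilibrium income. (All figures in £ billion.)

Y = C + I + G = 105 + 0.71Y + 432 + 1693.1
Y − 0.71Y = 2230.1
0.29Y = 2230.1, so Y = 2230.1/0.29 = 7690

Y = 7690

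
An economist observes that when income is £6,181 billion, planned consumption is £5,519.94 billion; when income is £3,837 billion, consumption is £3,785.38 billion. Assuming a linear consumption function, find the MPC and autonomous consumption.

MPC = ΔC/ΔY = (5519.94 − 3785.38)/(6181 − 3837) = 1734.56/2344 = 0.74
a = C − MPC·Y = 3785.38 − 0.74(3837) = 3785.38 − 2839.38 = 946

MPC = 0.74; a = 946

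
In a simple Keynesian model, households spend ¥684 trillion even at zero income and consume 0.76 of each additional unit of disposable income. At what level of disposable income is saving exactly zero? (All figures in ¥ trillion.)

At break-even, C = Y: 684 + 0.76Y = Y
0.24Y = 684, so Y = 684/0.24 = 2850

Y = 2850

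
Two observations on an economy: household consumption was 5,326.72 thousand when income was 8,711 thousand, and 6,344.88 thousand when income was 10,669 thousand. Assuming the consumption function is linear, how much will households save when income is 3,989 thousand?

MPC = (6344.88 − 5326.72)/(10669 − 8711) = 1018.16/1958 = 0.52
a = 5326.72 − 0.52(8711) = 5326.72 − 4529.72 = 797
C = 797 + 0.52(3989) = 2871.28
S = 3989 − 2871.28 = 1117.72

S = 1117.72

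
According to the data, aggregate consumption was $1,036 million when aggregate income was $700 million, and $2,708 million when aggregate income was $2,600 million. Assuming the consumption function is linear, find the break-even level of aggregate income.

MPC = (2708 − 1036)/(2600 − 700) = 1672/1900 = 0.88
a = 1036 − 0.88(700) = 1036 − 616 = 420
Break-even: Y = a/(1−MPC) = 420/0.12 = 3500

Y = 3500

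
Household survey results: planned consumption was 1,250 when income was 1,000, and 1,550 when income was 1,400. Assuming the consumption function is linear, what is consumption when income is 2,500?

C = 2375

MPC = (1550 − 1250)/(1400 − 1000) = 300/400 = 0.75
a = 1250 − 0.75(1000) = 1250 − 750 = 500
C = 500 + 0.75(2500) = 500 + 1875 = 2375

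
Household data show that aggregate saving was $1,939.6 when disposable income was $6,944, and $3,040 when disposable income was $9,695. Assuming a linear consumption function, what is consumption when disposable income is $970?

C = 1420

MPS = ΔS/ΔY = (3040 − 1939.6)/(9695 − 6944) = 1100.4/2751 = 0.4
MPC = 1 − MPS = 0.6
Autonomous saving = 1939.6 − 0.4(6944) = -838, so a = 838
C = 838 + 0.6(970) = 838 + 582 = 1420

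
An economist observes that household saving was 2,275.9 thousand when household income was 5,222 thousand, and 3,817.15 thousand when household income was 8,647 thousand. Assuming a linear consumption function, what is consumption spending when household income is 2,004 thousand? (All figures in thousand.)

C = 1176.2

MPS = ΔS/ΔY = (3817.15 − 2275.9)/(8647 − 5222) = 1541.25/3425 = 0.45
MPC = 1 − MPS = 0.55
Autonomous saving = 2275.9 − 0.45(5222) = -74, so a = 74
C = 74 + 0.55(2004) = 74 + 1102.2 = 1176.2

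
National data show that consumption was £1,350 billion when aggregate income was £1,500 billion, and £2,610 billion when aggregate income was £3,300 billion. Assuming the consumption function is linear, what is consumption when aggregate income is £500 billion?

MPC = (2610 − 1350)/(3300 − 1500) = 1260/1800 = 0.7
a = 1350 − 0.7(1500) = 1350 − 1050 = 300
C = 300 + 0.7(500) = 300 + 350 = 650

C = 650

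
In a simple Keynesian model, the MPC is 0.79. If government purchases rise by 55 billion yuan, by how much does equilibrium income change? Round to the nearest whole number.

The multiplier is 1/(1 − MPC) = 1/0.21.
ΔY = 55/0.21 = 261.90 ≈ 262

ΔY ≈ 262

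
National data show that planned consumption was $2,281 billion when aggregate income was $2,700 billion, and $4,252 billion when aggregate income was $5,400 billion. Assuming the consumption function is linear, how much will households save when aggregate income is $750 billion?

MPC = (4252 − 2281)/(5400 − 2700) = 1971/2700 = 0.73
a = 2281 − 0.73(2700) = 2281 − 1971 = 310
C = 310 + 0.73(750) = 857.5
S = 750 − 857.5 = -107.5

S = -107.5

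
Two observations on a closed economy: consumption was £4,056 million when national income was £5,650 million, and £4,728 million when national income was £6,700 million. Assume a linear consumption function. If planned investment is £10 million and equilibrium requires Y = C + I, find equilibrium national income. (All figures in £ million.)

MPC = (4728 − 4056)/(6700 − 5650) = 672/1050 = 0.64
a = 4056 − 0.64(5650) = 440
Equilibrium: Y = 440 + 0.64Y + 10
0.36Y = 450, so Y = 450/0.36 = 1250

Y = 1250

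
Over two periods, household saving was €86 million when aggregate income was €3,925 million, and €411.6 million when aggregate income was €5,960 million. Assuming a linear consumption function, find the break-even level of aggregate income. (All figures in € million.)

Y = 3387.5

MPS = ΔS/ΔY = (411.6 − 86)/(5960 − 3925) = 325.6/2035 = 0.16
MPC = 1 − MPS = 0.84
From S(3925) = 86: −a + 0.16(3925) = 86, so a = 628 − 86 = 542
Break-even (S = 0): Y = a/MPS = 542/0.16 = 3387.5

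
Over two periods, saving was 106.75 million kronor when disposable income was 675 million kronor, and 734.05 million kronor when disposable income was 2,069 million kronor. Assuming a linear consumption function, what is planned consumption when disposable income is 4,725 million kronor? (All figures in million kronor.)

MPS = ΔS/ΔY = (734.05 − 106.75)/(2069 − 675) = 627.3/1394 = 0.45
MPC = 1 − MPS = 0.55
Autonomous saving = 106.75 − 0.45(675) = -197, so a = 197
C = 197 + 0.55(4725) = 197 + 2598.75 = 2795.75

C = 2795.75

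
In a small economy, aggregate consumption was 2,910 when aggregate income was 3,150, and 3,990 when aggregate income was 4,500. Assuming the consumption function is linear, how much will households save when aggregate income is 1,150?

S = -160

MPC = (3990 − 2910)/(4500 − 3150) = 1080/1350 = 0.8
a = 2910 − 0.8(3150) = 2910 − 2520 = 390
C = 390 + 0.8(1150) = 1310
S = 1150 − 1310 = -160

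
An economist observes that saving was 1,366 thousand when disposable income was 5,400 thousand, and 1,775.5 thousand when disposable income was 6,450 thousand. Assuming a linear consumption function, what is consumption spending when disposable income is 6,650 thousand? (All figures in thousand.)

C = 4796.5

MPS = ΔS/ΔY = (1775.5 − 1366)/(6450 − 5400) = 409.5/1050 = 0.39
MPC = 1 − MPS = 0.61
Autonomous saving = 1366 − 0.39(5400) = -740, so a = 740
C = 740 + 0.61(6650) = 740 + 4056.5 = 4796.5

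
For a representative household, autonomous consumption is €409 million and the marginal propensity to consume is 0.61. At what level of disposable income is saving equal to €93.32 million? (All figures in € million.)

S = Y − C = -409 + 0.39Y
-409 + 0.39Y = 93.32, so 0.39Y = 502.32 and Y = 1288

Y = 1288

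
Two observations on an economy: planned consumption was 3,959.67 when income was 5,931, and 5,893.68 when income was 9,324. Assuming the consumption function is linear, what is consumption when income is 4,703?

C = 3259.71

MPC = (5893.68 − 3959.67)/(9324 − 5931) = 1934.01/3393 = 0.57
a = 3959.67 − 0.57(5931) = 3959.67 − 3380.67 = 579
C = 579 + 0.57(4703) = 579 + 2680.71 = 3259.71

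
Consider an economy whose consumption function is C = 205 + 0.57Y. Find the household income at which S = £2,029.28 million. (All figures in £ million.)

Y = 5196

S = Y − C = -205 + 0.43Y
-205 + 0.43Y = 2029.28, so 0.43Y = 2234.28 and Y = 5196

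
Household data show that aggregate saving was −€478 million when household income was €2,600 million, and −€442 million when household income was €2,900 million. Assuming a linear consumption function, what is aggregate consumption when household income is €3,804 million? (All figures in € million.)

MPS = ΔS/ΔY = (-442 − (-478))/(2900 − 2600) = 36/300 = 0.12
MPC = 1 − MPS = 0.88
Autonomous saving = -478 − 0.12(2600) = -790, so a = 790
C = 790 + 0.88(3804) = 790 + 3347.52 = 4137.52

C = 4137.52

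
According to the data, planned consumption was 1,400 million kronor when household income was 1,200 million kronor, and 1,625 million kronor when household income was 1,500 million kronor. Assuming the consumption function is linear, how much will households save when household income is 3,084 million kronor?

S = 271

MPC = (1625 − 1400)/(1500 − 1200) = 225/300 = 0.75
a = 1400 − 0.75(1200) = 1400 − 900 = 500
C = 500 + 0.75(3084) = 2813
S = 3084 − 2813 = 271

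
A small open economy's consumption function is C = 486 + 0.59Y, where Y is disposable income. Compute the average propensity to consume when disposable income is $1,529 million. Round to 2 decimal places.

APC = 0.91

C = 486 + 0.59(1529) = 1388.11
APC = C/Y = 1388.11/1529 = 0.91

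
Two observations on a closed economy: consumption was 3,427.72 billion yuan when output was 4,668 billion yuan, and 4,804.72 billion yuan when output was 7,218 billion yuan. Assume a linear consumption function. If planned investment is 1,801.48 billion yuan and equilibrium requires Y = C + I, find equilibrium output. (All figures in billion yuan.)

Y = 5888

MPC = (4804.72 − 3427.72)/(7218 − 4668) = 1377/2550 = 0.54
a = 3427.72 − 0.54(4668) = 907
Equilibrium: Y = 907 + 0.54Y + 1801.48
0.46Y = 2708.48, so Y = 2708.48/0.46 = 5888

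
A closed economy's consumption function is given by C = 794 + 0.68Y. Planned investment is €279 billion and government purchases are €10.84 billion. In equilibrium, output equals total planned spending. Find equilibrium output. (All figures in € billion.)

Y = 3387

Y = C + I + G = 794 + 0.68Y + 279 + 10.84
Y − 0.68Y = 1083.84
0.32Y = 1083.84, so Y = 1083.84/0.32 = 3387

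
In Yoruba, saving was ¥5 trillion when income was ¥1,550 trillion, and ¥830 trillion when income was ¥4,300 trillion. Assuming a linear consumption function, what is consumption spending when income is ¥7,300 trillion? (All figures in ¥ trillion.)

C = 5570

MPS = ΔS/ΔY = (830 − 5)/(4300 − 1550) = 825/2750 = 0.3
MPC = 1 − MPS = 0.7
Autonomous saving = 5 − 0.3(1550) = -460, so a = 460
C = 460 + 0.7(7300) = 460 + 5110 = 5570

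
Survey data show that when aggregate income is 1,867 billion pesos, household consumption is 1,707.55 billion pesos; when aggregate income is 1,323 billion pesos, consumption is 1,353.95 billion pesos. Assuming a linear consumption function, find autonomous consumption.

a = 494

MPC = ΔC/ΔY = (1707.55 − 1353.95)/(1867 − 1323) = 353.6/544 = 0.65
a = C − MPC·Y = 1353.95 − 0.65(1323) = 1353.95 − 859.95 = 494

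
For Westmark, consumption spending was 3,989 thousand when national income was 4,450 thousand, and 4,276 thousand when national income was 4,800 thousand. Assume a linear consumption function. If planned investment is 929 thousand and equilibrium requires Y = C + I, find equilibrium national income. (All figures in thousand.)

MPC = (4276 − 3989)/(4800 − 4450) = 287/350 = 0.82
a = 3989 − 0.82(4450) = 340
Equilibrium: Y = 340 + 0.82Y + 929
0.18Y = 1269, so Y = 1269/0.18 = 7050

Y = 7050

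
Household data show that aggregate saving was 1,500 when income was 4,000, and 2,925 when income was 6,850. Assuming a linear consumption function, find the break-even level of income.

Y = 1000

MPS = ΔS/ΔY = (2925 − 1500)/(6850 − 4000) = 1425/2850 = 0.5
MPC = 1 − MPS = 0.5
From S(4000) = 1500: −a + 0.5(4000) = 1500, so a = 2000 − 1500 = 500
Break-even (S = 0): Y = a/MPS = 500/0.5 = 1000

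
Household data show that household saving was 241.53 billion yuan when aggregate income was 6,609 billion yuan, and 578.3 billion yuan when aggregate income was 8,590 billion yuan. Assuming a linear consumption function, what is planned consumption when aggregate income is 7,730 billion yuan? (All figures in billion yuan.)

C = 7297.9

MPS = ΔS/ΔY = (578.3 − 241.53)/(8590 − 6609) = 336.77/1981 = 0.17
MPC = 1 − MPS = 0.83
Autonomous saving = 241.53 − 0.17(6609) = -882, so a = 882
C = 882 + 0.83(7730) = 882 + 6415.9 = 7297.9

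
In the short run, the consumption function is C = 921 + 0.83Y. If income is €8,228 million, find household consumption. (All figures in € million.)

C = 921 + 0.83(8228) = 921 + 6829.24 = 7750.24

C = 7750.24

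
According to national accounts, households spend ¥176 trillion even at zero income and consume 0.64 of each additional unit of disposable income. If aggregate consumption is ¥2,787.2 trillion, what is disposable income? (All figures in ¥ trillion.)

176 + 0.64Y = 2787.2
0.64Y = 2611.2, so Y = 2611.2/0.64 = 4080

Y = 4080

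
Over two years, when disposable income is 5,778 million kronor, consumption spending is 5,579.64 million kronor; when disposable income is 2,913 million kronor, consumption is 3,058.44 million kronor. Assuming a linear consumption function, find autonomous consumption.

a = 495

MPC = ΔC/ΔY = (5579.64 − 3058.44)/(5778 − 2913) = 2521.2/2865 = 0.88
a = C − MPC·Y = 3058.44 − 0.88(2913) = 3058.44 − 2563.44 = 495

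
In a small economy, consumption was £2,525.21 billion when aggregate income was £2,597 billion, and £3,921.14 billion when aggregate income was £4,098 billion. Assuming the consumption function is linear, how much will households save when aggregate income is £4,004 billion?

MPC = (3921.14 − 2525.21)/(4098 − 2597) = 1395.93/1501 = 0.93
a = 2525.21 − 0.93(2597) = 2525.21 − 2415.21 = 110
C = 110 + 0.93(4004) = 3833.72
S = 4004 − 3833.72 = 170.28

S = 170.28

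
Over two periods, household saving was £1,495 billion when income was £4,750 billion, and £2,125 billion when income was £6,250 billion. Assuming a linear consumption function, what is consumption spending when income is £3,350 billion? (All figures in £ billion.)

MPS = ΔS/ΔY = (2125 − 1495)/(6250 − 4750) = 630/1500 = 0.42
MPC = 1 − MPS = 0.58
Autonomous saving = 1495 − 0.42(4750) = -500, so a = 500
C = 500 + 0.58(3350) = 500 + 1943 = 2443

C = 2443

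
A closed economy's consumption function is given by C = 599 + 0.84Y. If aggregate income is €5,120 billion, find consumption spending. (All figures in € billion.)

C = 599 + 0.84(5120) = 599 + 4300.8 = 4899.8

C = 4899.8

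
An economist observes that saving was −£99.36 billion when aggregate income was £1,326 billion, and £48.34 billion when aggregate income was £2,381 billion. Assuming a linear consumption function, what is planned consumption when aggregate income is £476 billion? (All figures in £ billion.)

C = 694.36

MPS = ΔS/ΔY = (48.34 − (-99.36))/(2381 − 1326) = 147.7/1055 = 0.14
MPC = 1 − MPS = 0.86
Autonomous saving = -99.36 − 0.14(1326) = -285, so a = 285
C = 285 + 0.86(476) = 285 + 409.36 = 694.36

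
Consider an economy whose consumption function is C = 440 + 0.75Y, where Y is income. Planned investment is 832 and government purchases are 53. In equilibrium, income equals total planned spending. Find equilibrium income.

Y = 5300

Y = C + I + G = 440 + 0.75Y + 832 + 53
Y − 0.75Y = 1325
0.25Y = 1325, so Y = 1325/0.25 = 5300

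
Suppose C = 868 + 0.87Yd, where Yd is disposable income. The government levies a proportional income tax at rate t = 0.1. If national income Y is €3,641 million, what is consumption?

C = 3718.903

Yd = (1 − 0.1)(3641) = 0.9(3641) = 3276.9
C = 868 + 0.87(3276.9) = 868 + 2850.903 = 3718.903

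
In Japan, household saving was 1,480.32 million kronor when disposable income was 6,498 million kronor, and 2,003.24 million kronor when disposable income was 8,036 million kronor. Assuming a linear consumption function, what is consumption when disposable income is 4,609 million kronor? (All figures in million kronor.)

MPS = ΔS/ΔY = (2003.24 − 1480.32)/(8036 − 6498) = 522.92/1538 = 0.34
MPC = 1 − MPS = 0.66
Autonomous saving = 1480.32 − 0.34(6498) = -729, so a = 729
C = 729 + 0.66(4609) = 729 + 3041.94 = 3770.94

C = 3770.94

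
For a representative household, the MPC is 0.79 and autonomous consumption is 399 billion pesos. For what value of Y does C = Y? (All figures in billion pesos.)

At break-even, C = Y: 399 + 0.79Y = Y
0.21Y = 399, so Y = 399/0.21 = 1900

Y = 1900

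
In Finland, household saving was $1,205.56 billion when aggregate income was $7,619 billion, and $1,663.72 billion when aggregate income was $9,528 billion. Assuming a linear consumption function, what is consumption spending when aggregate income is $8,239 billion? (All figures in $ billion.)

MPS = ΔS/ΔY = (1663.72 − 1205.56)/(9528 − 7619) = 458.16/1909 = 0.24
MPC = 1 − MPS = 0.76
Autonomous saving = 1205.56 − 0.24(7619) = -623, so a = 623
C = 623 + 0.76(8239) = 623 + 6261.64 = 6884.64

C = 6884.64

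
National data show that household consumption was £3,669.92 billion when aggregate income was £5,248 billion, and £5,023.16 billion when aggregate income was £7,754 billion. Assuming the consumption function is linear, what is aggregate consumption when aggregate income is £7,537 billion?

MPC = (5023.16 − 3669.92)/(7754 − 5248) = 1353.24/2506 = 0.54
a = 3669.92 − 0.54(5248) = 3669.92 − 2833.92 = 836
C = 836 + 0.54(7537) = 836 + 4069.98 = 4905.98

C = 4905.98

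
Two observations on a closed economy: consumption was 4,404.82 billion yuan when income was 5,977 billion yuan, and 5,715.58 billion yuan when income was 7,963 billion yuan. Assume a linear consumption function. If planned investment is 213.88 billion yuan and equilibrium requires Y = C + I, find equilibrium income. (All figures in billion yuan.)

Y = 1982

MPC = (5715.58 − 4404.82)/(7963 − 5977) = 1310.76/1986 = 0.66
a = 4404.82 − 0.66(5977) = 460
Equilibrium: Y = 460 + 0.66Y + 213.88
0.34Y = 673.88, so Y = 673.88/0.34 = 1982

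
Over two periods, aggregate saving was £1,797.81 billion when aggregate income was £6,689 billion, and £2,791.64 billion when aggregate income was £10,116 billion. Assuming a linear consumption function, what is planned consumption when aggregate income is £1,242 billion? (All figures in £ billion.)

C = 1023.82

MPS = ΔS/ΔY = (2791.64 − 1797.81)/(10116 − 6689) = 993.83/3427 = 0.29
MPC = 1 − MPS = 0.71
Autonomous saving = 1797.81 − 0.29(6689) = -142, so a = 142
C = 142 + 0.71(1242) = 142 + 881.82 = 1023.82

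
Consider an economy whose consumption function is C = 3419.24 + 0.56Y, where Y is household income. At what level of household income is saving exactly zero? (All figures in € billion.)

Y = 7771

At break-even, C = Y: 3419.24 + 0.56Y = Y
0.44Y = 3419.24, so Y = 3419.24/0.44 = 7771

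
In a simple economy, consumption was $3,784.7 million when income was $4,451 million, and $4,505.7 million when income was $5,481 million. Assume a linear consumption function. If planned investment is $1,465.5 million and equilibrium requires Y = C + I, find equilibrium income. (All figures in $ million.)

Y = 7115

MPC = (4505.7 − 3784.7)/(5481 − 4451) = 721/1030 = 0.7
a = 3784.7 − 0.7(4451) = 669
Equilibrium: Y = 669 + 0.7Y + 1465.5
0.3Y = 2134.5, so Y = 2134.5/0.3 = 7115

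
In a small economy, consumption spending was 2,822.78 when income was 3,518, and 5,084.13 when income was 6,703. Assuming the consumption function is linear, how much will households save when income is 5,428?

MPC = (5084.13 − 2822.78)/(6703 − 3518) = 2261.35/3185 = 0.71
a = 2822.78 − 0.71(3518) = 2822.78 − 2497.78 = 325
C = 325 + 0.71(5428) = 4178.88
S = 5428 − 4178.88 = 1249.12

S = 1249.12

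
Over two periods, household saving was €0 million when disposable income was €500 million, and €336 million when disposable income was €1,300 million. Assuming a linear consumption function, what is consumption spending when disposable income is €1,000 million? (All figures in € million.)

MPS = ΔS/ΔY = (336 − 0)/(1300 − 500) = 336/800 = 0.42
MPC = 1 − MPS = 0.58
Autonomous saving = 0 − 0.42(500) = -210, so a = 210
C = 210 + 0.58(1000) = 210 + 580 = 790

C = 790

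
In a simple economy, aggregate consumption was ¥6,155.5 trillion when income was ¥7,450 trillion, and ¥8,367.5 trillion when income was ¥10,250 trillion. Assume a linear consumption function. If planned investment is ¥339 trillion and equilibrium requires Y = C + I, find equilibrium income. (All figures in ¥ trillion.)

Y = 2900

MPC = (8367.5 − 6155.5)/(10250 − 7450) = 2212/2800 = 0.79
a = 6155.5 − 0.79(7450) = 270
Equilibrium: Y = 270 + 0.79Y + 339
0.21Y = 609, so Y = 609/0.21 = 2900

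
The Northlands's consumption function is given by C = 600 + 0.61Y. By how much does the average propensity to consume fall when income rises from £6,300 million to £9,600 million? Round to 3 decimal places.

ΔAPC = 0.033

At Y = 6300: C = 600 + 0.61(6300) = 4443, APC = 4443/6300 = 0.7052
At Y = 9600: C = 6456, APC = 6456/9600 = 0.6725
Fall in APC = 0.7052 − 0.6725 = 0.0327 ≈ 0.033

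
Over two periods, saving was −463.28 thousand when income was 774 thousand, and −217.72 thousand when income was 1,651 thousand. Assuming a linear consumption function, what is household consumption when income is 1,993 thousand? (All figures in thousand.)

C = 2114.96

MPS = ΔS/ΔY = (-217.72 − (-463.28))/(1651 − 774) = 245.56/877 = 0.28
MPC = 1 − MPS = 0.72
Autonomous saving = -463.28 − 0.28(774) = -680, so a = 680
C = 680 + 0.72(1993) = 680 + 1434.96 = 2114.96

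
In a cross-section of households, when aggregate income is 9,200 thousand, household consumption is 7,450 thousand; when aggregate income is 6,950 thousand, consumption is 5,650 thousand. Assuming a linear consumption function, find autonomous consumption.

a = 90

MPC = ΔC/ΔY = (7450 − 5650)/(9200 − 6950) = 1800/2250 = 0.8
a = C − MPC·Y = 5650 − 0.8(6950) = 5650 − 5560 = 90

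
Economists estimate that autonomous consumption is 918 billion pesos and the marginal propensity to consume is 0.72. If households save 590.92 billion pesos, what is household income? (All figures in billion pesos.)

Y = 5389

S = Y − C = -918 + 0.28Y
-918 + 0.28Y = 590.92, so 0.28Y = 1508.92 and Y = 5389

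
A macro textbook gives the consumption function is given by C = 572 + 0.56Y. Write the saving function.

S = Y − C = Y − (572 + 0.56Y) = -572 + (1 − 0.56)Y

S = -572 + 0.44Y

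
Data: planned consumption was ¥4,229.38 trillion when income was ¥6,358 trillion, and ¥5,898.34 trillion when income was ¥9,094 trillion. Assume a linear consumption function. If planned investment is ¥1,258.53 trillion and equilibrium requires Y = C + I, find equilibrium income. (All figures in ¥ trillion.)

MPC = (5898.34 − 4229.38)/(9094 − 6358) = 1668.96/2736 = 0.61
a = 4229.38 − 0.61(6358) = 351
Equilibrium: Y = 351 + 0.61Y + 1258.53
0.39Y = 1609.53, so Y = 1609.53/0.39 = 4127

Y = 4127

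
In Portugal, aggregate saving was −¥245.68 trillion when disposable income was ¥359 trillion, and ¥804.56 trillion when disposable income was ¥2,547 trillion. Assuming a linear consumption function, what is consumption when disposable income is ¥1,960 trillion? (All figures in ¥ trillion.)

C = 1437.2

MPS = ΔS/ΔY = (804.56 − (-245.68))/(2547 − 359) = 1050.24/2188 = 0.48
MPC = 1 − MPS = 0.52
Autonomous saving = -245.68 − 0.48(359) = -418, so a = 418
C = 418 + 0.52(1960) = 418 + 1019.2 = 1437.2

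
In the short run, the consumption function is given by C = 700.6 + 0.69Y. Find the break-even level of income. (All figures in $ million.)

At break-even, C = Y: 700.6 + 0.69Y = Y
0.31Y = 700.6, so Y = 700.6/0.31 = 2260

Y = 2260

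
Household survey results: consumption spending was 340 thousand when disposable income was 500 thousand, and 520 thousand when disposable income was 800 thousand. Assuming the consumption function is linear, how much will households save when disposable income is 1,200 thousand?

S = 440

MPC = (520 − 340)/(800 − 500) = 180/300 = 0.6
a = 340 − 0.6(500) = 340 − 300 = 40
C = 40 + 0.6(1200) = 760
S = 1200 − 760 = 440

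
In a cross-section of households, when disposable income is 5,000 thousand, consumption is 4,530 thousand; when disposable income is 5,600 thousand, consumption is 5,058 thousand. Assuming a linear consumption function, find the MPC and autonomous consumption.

MPC = 0.88; a = 130

MPC = ΔC/ΔY = (5058 − 4530)/(5600 − 5000) = 528/600 = 0.88
a = C − MPC·Y = 4530 − 0.88(5000) = 4530 − 4400 = 130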